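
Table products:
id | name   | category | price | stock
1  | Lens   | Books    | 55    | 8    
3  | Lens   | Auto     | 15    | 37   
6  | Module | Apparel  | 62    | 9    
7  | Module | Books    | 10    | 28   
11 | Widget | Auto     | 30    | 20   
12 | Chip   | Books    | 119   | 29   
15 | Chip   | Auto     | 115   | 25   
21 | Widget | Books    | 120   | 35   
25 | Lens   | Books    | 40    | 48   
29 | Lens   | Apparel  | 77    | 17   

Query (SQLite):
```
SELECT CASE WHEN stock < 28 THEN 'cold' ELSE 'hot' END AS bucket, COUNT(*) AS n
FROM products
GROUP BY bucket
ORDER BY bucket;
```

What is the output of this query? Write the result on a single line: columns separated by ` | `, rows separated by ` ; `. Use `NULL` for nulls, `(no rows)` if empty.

cold | 5 ; hot | 5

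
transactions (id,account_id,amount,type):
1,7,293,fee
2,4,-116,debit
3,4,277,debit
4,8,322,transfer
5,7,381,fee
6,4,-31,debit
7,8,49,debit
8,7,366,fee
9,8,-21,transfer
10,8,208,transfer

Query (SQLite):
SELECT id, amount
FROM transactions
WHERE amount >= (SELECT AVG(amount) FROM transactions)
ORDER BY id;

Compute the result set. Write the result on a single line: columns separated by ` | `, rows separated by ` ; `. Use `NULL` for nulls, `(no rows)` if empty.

Scalar subquery: AVG(amount) over all transactions rows = 172.8.
Keep rows where amount >= that value.

1 | 293 ; 3 | 277 ; 4 | 322 ; 5 | 381 ; 8 | 366 ; 10 | 208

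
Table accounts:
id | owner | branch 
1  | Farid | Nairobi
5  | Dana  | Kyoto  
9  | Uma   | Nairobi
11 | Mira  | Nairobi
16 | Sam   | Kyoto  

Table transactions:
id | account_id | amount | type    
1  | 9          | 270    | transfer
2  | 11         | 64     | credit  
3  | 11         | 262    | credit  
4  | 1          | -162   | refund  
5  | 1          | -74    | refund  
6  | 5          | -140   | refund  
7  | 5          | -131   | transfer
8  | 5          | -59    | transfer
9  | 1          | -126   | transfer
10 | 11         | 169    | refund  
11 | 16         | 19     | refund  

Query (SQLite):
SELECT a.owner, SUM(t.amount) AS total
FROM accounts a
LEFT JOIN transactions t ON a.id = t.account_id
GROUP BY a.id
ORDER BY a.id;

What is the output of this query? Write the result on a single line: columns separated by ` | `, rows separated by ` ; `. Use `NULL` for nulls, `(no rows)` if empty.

LEFT JOIN keeps every accounts row; unmatched ones get NULL for transactions columns.
Group by accounts.id and compute SUM(t.amount). SUM over an all-NULL group is NULL.
  1: ids {4, 5, 9} → SUM(t.amount)=-362
  5: ids {6, 7, 8} → SUM(t.amount)=-330
  9: ids {1} → SUM(t.amount)=270
  11: ids {2, 3, 10} → SUM(t.amount)=495
  16: ids {11} → SUM(t.amount)=19

Farid | -362 ; Dana | -330 ; Uma | 270 ; Mira | 495 ; Sam | 19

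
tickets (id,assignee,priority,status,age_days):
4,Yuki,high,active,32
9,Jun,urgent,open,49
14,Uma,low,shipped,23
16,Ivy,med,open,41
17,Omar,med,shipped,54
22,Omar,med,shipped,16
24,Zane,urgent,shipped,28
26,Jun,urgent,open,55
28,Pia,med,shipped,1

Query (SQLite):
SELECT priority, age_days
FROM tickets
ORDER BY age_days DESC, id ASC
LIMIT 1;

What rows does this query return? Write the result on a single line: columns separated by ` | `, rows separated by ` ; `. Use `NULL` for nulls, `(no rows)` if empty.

urgent | 55

Sort by age_days desc, tiebreak id asc: (55, id=26), (54, id=17), (49, id=9), (41, id=16) …. Take first 1.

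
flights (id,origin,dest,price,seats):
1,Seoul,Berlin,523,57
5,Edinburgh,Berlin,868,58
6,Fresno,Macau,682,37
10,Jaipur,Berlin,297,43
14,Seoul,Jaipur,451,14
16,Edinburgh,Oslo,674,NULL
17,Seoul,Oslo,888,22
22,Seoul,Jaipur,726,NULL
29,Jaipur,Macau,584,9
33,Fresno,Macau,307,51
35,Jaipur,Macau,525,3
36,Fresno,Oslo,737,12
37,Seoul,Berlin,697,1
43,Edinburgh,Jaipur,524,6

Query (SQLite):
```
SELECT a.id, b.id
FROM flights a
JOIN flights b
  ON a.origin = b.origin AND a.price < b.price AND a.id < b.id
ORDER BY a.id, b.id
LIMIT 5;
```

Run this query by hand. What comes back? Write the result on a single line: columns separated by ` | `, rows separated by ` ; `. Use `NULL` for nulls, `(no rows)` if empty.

Pairs (a,b) with same origin, a.price < b.price, a.id < b.id.
origin groups: Edinburgh:{5,16,43} Fresno:{6,33,36} Jaipur:{10,29,35} Seoul:{1,14,17,22,37}
Ordered by (a.id, b.id); first 5.

1 | 17 ; 1 | 22 ; 1 | 37 ; 6 | 36 ; 10 | 29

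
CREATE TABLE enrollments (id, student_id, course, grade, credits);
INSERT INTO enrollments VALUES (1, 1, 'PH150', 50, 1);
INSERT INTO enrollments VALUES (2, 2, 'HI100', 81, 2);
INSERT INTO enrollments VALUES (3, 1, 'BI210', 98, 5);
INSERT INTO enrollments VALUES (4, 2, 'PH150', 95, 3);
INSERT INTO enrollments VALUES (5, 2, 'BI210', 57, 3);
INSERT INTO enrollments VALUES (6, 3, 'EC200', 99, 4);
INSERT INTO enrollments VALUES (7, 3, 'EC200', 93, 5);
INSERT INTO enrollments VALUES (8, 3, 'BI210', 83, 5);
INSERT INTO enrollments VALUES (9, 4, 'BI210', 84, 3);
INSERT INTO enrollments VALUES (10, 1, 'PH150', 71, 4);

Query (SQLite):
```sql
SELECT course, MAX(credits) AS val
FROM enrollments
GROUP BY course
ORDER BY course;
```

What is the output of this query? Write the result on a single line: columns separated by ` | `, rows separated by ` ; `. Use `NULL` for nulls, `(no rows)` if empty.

BI210 | 5 ; EC200 | 5 ; HI100 | 2 ; PH150 | 4

Partition enrollments by course; compute MAX(credits) within each group.
  BI210: ids {3, 5, 8, 9} → MAX(credits)=5
  EC200: ids {6, 7} → MAX(credits)=5
  HI100: ids {2} → MAX(credits)=2
  PH150: ids {1, 4, 10} → MAX(credits)=4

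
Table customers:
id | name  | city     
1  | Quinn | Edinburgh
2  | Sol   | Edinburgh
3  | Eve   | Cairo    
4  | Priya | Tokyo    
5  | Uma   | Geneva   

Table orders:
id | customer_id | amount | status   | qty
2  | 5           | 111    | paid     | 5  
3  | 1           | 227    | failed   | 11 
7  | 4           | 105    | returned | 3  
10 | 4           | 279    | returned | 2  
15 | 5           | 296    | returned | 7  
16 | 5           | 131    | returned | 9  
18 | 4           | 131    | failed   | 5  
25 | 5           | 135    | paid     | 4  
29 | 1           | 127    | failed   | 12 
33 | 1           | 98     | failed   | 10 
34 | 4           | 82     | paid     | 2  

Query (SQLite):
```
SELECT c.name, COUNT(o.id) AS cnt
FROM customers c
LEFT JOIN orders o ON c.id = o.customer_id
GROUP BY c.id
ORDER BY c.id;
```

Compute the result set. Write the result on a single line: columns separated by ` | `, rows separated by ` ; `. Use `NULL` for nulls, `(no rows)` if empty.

Quinn | 3 ; Sol | 0 ; Eve | 0 ; Priya | 4 ; Uma | 4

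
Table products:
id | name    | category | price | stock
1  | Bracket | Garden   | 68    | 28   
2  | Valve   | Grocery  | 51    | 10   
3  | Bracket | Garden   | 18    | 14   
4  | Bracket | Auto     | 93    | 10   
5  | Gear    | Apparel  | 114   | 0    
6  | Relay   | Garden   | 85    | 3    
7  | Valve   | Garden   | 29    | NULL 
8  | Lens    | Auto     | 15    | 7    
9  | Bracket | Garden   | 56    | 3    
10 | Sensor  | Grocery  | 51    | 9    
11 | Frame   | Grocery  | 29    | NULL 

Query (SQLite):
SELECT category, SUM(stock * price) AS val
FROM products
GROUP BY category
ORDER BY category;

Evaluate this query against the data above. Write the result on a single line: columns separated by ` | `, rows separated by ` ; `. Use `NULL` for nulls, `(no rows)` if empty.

For each row compute stock * price.
Group by category; take SUM of the expression per group.
  Apparel: ids {5} → SUM(stock * price)=0
  Auto: ids {4, 8} → SUM(stock * price)=1035
  Garden: ids {1, 3, 6, 7, 9} → SUM(stock * price)=2579
  Grocery: ids {2, 10, 11} → SUM(stock * price)=969

Apparel | 0 ; Auto | 1035 ; Garden | 2579 ; Grocery | 969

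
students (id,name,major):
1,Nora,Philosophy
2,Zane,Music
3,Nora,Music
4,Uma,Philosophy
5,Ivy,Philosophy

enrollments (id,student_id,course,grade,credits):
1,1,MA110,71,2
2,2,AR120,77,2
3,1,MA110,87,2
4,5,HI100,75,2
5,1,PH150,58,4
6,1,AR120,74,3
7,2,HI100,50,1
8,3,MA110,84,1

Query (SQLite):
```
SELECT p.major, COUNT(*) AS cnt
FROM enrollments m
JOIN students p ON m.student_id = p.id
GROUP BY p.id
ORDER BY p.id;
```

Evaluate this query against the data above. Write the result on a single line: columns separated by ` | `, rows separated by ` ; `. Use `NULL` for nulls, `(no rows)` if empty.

Join each enrollments row to its students via student_id.
Group joined rows by students.id; compute COUNT(*) per group.
  1: ids {1, 3, 5, 6} → COUNT(*)=4
  2: ids {2, 7} → COUNT(*)=2
  3: ids {8} → COUNT(*)=1
  5: ids {4} → COUNT(*)=1

Philosophy | 4 ; Music | 2 ; Music | 1 ; Philosophy | 1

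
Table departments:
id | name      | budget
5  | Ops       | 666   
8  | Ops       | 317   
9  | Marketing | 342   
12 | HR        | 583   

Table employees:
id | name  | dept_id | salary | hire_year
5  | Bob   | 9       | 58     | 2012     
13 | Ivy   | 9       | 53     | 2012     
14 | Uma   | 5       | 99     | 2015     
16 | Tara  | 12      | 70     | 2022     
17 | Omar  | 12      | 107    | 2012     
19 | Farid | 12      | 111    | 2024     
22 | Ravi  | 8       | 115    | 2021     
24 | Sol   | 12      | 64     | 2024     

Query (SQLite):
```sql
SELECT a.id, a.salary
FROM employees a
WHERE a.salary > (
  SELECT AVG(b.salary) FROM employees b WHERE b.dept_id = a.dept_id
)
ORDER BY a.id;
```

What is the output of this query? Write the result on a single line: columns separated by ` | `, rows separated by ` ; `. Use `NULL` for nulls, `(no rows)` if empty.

5 | 58 ; 17 | 107 ; 19 | 111

For each employees row a, compute AVG(salary) over rows sharing a.dept_id.
Keep row a if a.salary > that per-group AVG.
  dept_id=5: AVG(salary) = 99.0
  dept_id=8: AVG(salary) = 115.0
  dept_id=9: AVG(salary) = 55.5
  dept_id=12: AVG(salary) = 88.0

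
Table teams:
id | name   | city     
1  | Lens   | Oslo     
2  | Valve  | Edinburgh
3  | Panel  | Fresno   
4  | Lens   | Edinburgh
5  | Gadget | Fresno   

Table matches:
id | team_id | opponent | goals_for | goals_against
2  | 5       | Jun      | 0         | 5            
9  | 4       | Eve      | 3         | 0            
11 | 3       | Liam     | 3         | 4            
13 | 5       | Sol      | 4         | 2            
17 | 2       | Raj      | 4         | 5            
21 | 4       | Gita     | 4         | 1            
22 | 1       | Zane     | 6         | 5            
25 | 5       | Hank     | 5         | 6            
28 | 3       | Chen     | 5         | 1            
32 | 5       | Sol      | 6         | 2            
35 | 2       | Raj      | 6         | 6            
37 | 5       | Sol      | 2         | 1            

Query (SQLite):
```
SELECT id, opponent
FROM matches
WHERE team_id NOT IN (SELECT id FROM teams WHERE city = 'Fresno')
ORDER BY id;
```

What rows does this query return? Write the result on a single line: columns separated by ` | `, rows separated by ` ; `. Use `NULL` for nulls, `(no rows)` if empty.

Inner query: teams.id where city = 'Fresno'.
Outer: keep matches rows whose team_id is not in that set.
Inner query → {3, 5}

9 | Eve ; 17 | Raj ; 21 | Gita ; 22 | Zane ; 35 | Raj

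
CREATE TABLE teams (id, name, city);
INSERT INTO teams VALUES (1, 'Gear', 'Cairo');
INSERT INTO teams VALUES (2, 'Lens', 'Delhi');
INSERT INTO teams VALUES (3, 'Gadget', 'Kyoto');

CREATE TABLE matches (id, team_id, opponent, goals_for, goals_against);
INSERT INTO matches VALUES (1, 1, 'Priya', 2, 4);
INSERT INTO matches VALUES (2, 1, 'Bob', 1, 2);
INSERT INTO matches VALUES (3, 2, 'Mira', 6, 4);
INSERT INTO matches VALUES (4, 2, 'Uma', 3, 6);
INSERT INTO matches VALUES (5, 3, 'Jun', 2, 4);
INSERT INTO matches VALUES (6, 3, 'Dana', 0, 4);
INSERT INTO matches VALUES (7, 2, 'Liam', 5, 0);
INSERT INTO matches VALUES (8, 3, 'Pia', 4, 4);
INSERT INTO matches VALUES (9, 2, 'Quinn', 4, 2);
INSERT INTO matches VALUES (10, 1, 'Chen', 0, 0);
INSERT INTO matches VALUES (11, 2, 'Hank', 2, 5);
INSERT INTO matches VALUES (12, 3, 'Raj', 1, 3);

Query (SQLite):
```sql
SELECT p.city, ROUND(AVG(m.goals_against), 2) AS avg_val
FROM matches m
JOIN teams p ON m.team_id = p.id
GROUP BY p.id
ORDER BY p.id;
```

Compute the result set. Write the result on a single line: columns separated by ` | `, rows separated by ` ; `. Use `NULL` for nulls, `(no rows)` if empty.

Join each matches row to its teams via team_id.
Group joined rows by teams.id; compute ROUND(AVG(m.goals_against), 2) per group.
  1: ids {1, 2, 10} → ROUND(AVG(m.goals_against), 2)=2
  2: ids {3, 4, 7, 9, 11} → ROUND(AVG(m.goals_against), 2)=3.4
  3: ids {5, 6, 8, 12} → ROUND(AVG(m.goals_against), 2)=3.75

Cairo | 2 ; Delhi | 3.4 ; Kyoto | 3.75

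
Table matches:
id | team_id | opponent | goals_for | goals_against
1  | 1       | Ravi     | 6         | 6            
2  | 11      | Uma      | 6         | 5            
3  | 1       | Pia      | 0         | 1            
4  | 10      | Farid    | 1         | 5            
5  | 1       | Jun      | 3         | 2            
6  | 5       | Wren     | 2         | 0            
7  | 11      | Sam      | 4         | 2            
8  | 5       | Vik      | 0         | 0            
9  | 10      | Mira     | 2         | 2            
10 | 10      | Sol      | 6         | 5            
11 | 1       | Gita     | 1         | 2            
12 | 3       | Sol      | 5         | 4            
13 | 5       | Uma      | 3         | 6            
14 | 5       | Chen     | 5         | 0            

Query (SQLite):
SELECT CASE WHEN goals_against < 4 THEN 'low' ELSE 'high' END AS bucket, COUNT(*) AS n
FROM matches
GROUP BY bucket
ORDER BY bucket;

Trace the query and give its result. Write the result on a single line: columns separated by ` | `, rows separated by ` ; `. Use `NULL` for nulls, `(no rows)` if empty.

Bucket rows by goals_against < 4 → 'low' else 'high'; count each bucket.

high | 6 ; low | 8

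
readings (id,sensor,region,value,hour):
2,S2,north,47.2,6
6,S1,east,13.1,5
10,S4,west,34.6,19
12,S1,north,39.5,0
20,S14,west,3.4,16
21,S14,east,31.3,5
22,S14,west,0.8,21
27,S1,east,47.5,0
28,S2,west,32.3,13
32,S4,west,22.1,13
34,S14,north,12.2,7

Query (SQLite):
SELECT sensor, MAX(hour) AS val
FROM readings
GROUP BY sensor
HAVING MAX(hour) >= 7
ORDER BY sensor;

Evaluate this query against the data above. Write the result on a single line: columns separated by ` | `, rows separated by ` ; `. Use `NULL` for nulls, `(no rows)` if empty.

S14 | 21 ; S2 | 13 ; S4 | 19

Partition readings by sensor; compute MAX(hour) within each group.
HAVING: keep groups where MAX(hour) >= 7.
  S1: ids {6, 12, 27} → MAX(hour)=5
  S14: ids {20, 21, 22, 34} → MAX(hour)=21
  S2: ids {2, 28} → MAX(hour)=13
  S4: ids {10, 32} → MAX(hour)=19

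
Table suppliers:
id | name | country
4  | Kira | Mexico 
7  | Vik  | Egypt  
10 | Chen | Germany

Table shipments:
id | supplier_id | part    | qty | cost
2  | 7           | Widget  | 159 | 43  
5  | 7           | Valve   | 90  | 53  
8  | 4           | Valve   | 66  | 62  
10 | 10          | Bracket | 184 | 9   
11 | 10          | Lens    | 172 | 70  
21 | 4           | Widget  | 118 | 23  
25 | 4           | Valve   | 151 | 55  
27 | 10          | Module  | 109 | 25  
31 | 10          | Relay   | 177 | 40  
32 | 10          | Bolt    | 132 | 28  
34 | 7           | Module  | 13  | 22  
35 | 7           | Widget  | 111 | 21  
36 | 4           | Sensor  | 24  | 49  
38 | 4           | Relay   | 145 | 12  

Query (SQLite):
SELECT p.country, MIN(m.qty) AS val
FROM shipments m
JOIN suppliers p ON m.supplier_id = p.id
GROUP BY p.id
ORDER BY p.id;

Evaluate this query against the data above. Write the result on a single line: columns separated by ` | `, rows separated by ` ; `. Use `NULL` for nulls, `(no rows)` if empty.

Join each shipments row to its suppliers via supplier_id.
Group joined rows by suppliers.id; compute MIN(m.qty) per group.
  4: ids {8, 21, 25, 36, 38} → MIN(m.qty)=24
  7: ids {2, 5, 34, 35} → MIN(m.qty)=13
  10: ids {10, 11, 27, 31, 32} → MIN(m.qty)=109

Mexico | 24 ; Egypt | 13 ; Germany | 109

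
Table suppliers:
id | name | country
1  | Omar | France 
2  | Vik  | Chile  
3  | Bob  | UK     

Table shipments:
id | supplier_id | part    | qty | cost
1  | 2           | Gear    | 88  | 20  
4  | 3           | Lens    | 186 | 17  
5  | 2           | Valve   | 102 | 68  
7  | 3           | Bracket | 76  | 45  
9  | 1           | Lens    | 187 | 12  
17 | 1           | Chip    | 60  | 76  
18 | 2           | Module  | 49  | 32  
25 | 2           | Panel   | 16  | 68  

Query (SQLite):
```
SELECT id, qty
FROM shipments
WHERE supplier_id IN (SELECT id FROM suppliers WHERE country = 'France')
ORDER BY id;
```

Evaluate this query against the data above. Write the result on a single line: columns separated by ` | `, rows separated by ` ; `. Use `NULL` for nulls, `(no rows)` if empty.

Inner query: suppliers.id where country = 'France'.
Outer: keep shipments rows whose supplier_id is in that set.
Inner query → {1}

9 | 187 ; 17 | 60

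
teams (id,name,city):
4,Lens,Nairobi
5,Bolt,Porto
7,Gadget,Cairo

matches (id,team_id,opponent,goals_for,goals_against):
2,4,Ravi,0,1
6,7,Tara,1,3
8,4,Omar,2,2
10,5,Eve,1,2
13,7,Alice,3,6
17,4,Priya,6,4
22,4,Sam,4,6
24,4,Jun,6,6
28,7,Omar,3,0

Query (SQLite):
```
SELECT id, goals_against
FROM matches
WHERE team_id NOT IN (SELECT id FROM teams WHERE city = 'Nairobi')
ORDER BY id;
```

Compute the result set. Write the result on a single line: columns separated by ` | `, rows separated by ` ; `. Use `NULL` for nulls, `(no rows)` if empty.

Inner query: teams.id where city = 'Nairobi'.
Outer: keep matches rows whose team_id is not in that set.
Inner query → {4}

6 | 3 ; 10 | 2 ; 13 | 6 ; 28 | 0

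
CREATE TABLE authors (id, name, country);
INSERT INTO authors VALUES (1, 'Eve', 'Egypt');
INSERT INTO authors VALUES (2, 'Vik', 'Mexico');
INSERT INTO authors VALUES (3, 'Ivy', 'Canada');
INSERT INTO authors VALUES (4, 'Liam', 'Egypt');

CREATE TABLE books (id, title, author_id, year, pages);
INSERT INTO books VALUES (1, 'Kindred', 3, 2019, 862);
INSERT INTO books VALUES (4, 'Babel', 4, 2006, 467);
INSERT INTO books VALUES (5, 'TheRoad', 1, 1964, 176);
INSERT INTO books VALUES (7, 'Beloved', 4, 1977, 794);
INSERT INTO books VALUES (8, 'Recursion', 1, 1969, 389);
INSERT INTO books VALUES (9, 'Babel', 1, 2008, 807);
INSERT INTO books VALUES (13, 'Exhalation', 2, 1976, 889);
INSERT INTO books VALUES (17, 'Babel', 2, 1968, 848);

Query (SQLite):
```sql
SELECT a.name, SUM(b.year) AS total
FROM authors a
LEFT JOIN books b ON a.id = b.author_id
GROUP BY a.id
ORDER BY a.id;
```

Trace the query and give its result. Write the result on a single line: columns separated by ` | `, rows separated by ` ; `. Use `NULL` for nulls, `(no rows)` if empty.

LEFT JOIN keeps every authors row; unmatched ones get NULL for books columns.
Group by authors.id and compute SUM(b.year). SUM over an all-NULL group is NULL.
  1: ids {5, 8, 9} → SUM(b.year)=5941
  2: ids {13, 17} → SUM(b.year)=3944
  3: ids {1} → SUM(b.year)=2019
  4: ids {4, 7} → SUM(b.year)=3983

Eve | 5941 ; Vik | 3944 ; Ivy | 2019 ; Liam | 3983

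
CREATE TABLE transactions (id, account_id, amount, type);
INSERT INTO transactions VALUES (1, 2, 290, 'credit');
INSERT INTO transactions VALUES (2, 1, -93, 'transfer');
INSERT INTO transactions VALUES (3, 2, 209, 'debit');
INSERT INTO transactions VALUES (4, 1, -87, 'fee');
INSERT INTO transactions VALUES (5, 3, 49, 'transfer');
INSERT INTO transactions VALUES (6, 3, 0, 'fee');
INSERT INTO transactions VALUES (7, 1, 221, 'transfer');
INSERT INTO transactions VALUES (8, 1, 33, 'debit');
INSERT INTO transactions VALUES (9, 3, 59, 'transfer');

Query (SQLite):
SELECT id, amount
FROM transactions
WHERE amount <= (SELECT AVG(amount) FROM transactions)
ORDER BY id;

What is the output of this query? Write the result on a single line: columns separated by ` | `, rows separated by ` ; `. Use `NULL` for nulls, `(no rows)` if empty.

2 | -93 ; 4 | -87 ; 5 | 49 ; 6 | 0 ; 8 | 33 ; 9 | 59

Scalar subquery: AVG(amount) over all transactions rows = 75.666667 (≈; comparison uses full precision).
Keep rows where amount <= that value.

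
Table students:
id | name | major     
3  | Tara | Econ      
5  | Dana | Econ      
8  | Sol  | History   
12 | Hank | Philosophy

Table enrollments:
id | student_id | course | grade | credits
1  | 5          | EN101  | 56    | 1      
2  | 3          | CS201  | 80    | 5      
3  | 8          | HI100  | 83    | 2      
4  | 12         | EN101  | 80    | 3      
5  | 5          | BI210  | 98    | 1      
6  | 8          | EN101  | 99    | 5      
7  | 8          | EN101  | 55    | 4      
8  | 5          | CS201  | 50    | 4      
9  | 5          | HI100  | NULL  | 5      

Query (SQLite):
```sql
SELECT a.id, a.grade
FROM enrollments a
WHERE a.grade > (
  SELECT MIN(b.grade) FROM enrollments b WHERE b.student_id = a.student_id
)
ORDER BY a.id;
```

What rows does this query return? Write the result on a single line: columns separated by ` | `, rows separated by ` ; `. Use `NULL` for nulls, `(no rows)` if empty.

For each enrollments row a, compute MIN(grade) over rows sharing a.student_id.
Keep row a if a.grade > that per-group MIN.
  student_id=3: MIN(grade) = 80
  student_id=5: MIN(grade) = 50
  student_id=8: MIN(grade) = 55
  student_id=12: MIN(grade) = 80

1 | 56 ; 3 | 83 ; 5 | 98 ; 6 | 99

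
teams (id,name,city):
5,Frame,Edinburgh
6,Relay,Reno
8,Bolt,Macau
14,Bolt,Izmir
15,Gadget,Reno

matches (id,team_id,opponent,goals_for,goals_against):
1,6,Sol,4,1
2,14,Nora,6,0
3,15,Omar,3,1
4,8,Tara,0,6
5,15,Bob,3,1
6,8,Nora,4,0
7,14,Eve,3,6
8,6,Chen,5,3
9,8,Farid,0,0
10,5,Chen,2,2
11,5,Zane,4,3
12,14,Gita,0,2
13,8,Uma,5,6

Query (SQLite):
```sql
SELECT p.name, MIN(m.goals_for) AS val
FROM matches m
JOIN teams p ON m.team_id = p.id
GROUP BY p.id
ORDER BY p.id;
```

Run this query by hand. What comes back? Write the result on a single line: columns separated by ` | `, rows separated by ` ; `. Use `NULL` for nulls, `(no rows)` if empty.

Join each matches row to its teams via team_id.
Group joined rows by teams.id; compute MIN(m.goals_for) per group.
  5: ids {10, 11} → MIN(m.goals_for)=2
  6: ids {1, 8} → MIN(m.goals_for)=4
  8: ids {4, 6, 9, 13} → MIN(m.goals_for)=0
  14: ids {2, 7, 12} → MIN(m.goals_for)=0
  15: ids {3, 5} → MIN(m.goals_for)=3

Frame | 2 ; Relay | 4 ; Bolt | 0 ; Bolt | 0 ; Gadget | 3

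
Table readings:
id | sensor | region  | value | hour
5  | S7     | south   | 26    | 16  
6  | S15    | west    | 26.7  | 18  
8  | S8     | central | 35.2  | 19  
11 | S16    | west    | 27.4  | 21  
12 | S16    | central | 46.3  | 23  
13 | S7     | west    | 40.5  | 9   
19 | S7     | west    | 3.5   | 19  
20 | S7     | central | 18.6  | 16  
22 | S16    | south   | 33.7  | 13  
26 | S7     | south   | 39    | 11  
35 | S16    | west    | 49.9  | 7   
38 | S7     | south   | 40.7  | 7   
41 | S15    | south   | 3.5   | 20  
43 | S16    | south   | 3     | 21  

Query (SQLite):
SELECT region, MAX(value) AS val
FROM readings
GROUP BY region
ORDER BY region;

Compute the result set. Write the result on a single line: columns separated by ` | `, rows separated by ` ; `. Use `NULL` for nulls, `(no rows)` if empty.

Partition readings by region; compute MAX(value) within each group.
  central: ids {8, 12, 20} → MAX(value)=46.3
  south: ids {5, 22, 26, 38, 41, 43} → MAX(value)=40.7
  west: ids {6, 11, 13, 19, 35} → MAX(value)=49.9

central | 46.3 ; south | 40.7 ; west | 49.9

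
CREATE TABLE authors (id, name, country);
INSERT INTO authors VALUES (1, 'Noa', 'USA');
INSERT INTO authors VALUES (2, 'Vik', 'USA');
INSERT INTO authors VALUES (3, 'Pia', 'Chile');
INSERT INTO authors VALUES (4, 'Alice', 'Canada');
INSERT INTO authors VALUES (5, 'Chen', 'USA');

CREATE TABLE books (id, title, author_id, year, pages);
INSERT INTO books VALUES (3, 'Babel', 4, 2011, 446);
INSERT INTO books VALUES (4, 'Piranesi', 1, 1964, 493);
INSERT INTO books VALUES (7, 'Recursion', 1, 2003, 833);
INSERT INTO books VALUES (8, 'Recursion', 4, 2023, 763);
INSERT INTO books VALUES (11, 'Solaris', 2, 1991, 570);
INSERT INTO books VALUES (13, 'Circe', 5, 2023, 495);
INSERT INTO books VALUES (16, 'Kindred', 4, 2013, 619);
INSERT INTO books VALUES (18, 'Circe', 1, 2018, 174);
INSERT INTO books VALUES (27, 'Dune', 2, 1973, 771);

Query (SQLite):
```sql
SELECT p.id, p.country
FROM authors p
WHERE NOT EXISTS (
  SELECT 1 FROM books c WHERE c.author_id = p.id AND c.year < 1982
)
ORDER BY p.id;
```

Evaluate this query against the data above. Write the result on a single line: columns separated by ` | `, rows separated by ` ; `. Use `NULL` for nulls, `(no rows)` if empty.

3 | Chile ; 4 | Canada ; 5 | USA

For each authors row, check whether any books with matching author_id has year < 1982.
Keep rows where that is false.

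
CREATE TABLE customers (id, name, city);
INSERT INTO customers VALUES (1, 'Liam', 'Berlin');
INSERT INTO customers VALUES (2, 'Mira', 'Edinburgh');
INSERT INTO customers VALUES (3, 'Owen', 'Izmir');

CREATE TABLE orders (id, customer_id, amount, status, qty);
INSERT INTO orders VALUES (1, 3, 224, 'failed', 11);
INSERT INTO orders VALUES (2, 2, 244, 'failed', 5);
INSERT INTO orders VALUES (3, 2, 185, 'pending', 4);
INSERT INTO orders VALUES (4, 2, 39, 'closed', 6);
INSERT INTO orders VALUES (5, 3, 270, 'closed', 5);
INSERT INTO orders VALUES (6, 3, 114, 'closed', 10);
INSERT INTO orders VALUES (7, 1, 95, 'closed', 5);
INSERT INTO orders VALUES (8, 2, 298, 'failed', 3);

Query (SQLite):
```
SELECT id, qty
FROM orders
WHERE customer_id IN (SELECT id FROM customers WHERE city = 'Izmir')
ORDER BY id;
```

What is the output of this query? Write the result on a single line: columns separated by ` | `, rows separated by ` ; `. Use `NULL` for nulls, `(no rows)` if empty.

Inner query: customers.id where city = 'Izmir'.
Outer: keep orders rows whose customer_id is in that set.
Inner query → {3}

1 | 11 ; 5 | 5 ; 6 | 10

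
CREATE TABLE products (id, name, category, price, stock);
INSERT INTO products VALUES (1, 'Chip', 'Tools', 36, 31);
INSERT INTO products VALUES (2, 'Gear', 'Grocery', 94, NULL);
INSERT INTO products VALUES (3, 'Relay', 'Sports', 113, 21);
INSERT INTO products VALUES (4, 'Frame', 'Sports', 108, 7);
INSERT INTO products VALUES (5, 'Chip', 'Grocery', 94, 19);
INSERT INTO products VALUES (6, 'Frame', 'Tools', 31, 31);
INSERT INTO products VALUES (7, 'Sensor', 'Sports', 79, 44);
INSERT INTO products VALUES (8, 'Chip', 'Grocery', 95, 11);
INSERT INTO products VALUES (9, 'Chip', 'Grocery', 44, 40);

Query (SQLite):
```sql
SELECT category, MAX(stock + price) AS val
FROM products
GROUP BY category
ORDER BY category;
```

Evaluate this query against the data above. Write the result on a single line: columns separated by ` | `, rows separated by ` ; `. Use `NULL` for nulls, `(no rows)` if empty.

Grocery | 113 ; Sports | 134 ; Tools | 67

For each row compute stock + price.
Group by category; take MAX of the expression per group.
  Grocery: ids {2, 5, 8, 9} → MAX(stock + price)=113
  Sports: ids {3, 4, 7} → MAX(stock + price)=134
  Tools: ids {1, 6} → MAX(stock + price)=67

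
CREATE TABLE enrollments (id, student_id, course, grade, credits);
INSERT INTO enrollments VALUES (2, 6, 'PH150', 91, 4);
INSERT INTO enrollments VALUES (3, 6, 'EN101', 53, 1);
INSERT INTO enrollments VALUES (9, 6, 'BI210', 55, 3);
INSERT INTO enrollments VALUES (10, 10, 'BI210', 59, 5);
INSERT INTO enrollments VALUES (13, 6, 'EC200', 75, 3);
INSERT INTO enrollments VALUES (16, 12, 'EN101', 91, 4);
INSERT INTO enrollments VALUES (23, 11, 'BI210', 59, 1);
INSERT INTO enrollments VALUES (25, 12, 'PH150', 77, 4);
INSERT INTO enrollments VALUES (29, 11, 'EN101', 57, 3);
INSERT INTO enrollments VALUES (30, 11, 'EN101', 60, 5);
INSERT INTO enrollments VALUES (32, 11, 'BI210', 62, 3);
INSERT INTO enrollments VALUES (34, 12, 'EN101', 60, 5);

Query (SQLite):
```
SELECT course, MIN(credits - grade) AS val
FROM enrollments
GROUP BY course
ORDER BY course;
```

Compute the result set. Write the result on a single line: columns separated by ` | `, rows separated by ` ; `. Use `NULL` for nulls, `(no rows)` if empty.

BI210 | -59 ; EC200 | -72 ; EN101 | -87 ; PH150 | -87

For each row compute credits - grade.
Group by course; take MIN of the expression per group.
  BI210: ids {9, 10, 23, 32} → MIN(credits - grade)=-59
  EC200: ids {13} → MIN(credits - grade)=-72
  EN101: ids {3, 16, 29, 30, 34} → MIN(credits - grade)=-87
  PH150: ids {2, 25} → MIN(credits - grade)=-87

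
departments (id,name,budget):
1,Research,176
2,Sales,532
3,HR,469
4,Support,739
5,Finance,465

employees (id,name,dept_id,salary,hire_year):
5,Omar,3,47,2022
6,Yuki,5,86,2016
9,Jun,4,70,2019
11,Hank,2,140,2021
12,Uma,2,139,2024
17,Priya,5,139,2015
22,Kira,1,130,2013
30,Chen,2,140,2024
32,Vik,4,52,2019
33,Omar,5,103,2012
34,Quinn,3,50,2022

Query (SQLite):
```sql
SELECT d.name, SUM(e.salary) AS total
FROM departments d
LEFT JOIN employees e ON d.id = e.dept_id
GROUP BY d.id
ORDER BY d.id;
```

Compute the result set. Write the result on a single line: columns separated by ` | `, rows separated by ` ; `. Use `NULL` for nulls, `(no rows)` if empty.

Research | 130 ; Sales | 419 ; HR | 97 ; Support | 122 ; Finance | 328

LEFT JOIN keeps every departments row; unmatched ones get NULL for employees columns.
Group by departments.id and compute SUM(e.salary). SUM over an all-NULL group is NULL.
  1: ids {22} → SUM(e.salary)=130
  2: ids {11, 12, 30} → SUM(e.salary)=419
  3: ids {5, 34} → SUM(e.salary)=97
  4: ids {9, 32} → SUM(e.salary)=122
  5: ids {6, 17, 33} → SUM(e.salary)=328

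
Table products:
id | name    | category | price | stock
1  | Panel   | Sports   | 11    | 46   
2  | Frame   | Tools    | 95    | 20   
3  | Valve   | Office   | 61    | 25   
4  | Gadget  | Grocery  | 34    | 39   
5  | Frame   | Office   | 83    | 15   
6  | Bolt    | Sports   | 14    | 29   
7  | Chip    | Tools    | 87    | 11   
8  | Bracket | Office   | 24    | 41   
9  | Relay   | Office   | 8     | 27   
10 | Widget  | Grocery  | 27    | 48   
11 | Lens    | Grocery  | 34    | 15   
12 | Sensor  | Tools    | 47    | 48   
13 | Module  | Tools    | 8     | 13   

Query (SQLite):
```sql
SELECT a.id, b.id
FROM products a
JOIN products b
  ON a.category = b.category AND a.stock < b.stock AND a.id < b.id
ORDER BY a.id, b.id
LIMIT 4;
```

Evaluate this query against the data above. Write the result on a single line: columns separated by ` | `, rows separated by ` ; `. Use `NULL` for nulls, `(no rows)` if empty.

2 | 12 ; 3 | 8 ; 3 | 9 ; 4 | 10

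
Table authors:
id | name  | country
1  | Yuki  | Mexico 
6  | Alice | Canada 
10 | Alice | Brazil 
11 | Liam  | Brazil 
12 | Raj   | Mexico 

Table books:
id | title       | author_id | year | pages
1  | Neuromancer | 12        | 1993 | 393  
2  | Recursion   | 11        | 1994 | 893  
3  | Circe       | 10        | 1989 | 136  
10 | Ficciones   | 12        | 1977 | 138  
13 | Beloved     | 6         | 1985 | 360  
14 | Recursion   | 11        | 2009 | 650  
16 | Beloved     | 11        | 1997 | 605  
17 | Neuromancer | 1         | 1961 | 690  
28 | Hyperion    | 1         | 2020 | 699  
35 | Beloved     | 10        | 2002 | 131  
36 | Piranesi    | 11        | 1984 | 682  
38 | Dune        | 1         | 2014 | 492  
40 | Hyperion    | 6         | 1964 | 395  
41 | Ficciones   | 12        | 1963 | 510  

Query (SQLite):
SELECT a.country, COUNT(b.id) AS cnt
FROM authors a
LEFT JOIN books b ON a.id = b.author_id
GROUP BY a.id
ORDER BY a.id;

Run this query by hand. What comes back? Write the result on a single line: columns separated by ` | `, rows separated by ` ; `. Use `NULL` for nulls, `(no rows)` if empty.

Mexico | 3 ; Canada | 2 ; Brazil | 2 ; Brazil | 4 ; Mexico | 3

LEFT JOIN keeps every authors row; unmatched ones get NULL for books columns.
Group by authors.id and compute COUNT(b.id). COUNT(col) of an all-NULL group is 0.
  1: ids {17, 28, 38} → COUNT(b.id)=3
  6: ids {13, 40} → COUNT(b.id)=2
  10: ids {3, 35} → COUNT(b.id)=2
  11: ids {2, 14, 16, 36} → COUNT(b.id)=4
  12: ids {1, 10, 41} → COUNT(b.id)=3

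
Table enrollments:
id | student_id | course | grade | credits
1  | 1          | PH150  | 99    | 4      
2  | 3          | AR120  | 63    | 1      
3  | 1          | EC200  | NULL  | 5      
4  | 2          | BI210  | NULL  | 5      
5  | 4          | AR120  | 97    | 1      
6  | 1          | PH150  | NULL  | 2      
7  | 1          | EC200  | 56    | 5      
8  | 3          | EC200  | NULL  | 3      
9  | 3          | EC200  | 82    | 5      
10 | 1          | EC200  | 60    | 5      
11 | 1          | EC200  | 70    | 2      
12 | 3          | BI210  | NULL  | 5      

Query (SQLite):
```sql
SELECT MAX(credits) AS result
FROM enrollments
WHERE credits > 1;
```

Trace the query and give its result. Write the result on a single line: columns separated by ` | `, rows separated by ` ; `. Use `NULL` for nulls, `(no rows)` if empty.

5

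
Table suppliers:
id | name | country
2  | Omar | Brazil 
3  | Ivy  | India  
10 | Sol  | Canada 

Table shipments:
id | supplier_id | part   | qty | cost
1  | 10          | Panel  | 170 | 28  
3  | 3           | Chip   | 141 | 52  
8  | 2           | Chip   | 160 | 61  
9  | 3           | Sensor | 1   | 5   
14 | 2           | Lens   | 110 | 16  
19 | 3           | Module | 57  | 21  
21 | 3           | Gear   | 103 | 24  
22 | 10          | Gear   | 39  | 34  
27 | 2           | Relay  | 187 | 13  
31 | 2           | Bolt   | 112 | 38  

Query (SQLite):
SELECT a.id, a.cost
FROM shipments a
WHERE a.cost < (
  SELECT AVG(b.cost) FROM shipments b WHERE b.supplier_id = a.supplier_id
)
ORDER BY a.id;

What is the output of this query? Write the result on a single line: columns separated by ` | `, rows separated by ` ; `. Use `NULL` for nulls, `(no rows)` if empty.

For each shipments row a, compute AVG(cost) over rows sharing a.supplier_id.
Keep row a if a.cost < that per-group AVG.
  supplier_id=2: AVG(cost) = 32.0
  supplier_id=3: AVG(cost) = 25.5
  supplier_id=10: AVG(cost) = 31.0

1 | 28 ; 9 | 5 ; 14 | 16 ; 19 | 21 ; 21 | 24 ; 27 | 13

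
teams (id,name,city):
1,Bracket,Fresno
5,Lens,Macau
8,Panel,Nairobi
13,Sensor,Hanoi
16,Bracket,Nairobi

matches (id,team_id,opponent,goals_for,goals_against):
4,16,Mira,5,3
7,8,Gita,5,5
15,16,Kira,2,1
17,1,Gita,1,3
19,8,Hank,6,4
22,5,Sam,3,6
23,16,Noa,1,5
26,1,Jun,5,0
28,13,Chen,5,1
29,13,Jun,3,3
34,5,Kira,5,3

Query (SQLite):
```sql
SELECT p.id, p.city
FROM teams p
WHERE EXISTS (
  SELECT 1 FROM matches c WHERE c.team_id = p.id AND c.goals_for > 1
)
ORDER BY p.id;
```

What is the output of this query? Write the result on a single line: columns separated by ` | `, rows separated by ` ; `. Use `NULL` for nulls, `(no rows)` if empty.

For each teams row, check whether any matches with matching team_id has goals_for > 1.
Keep rows where that is true.

1 | Fresno ; 5 | Macau ; 8 | Nairobi ; 13 | Hanoi ; 16 | Nairobi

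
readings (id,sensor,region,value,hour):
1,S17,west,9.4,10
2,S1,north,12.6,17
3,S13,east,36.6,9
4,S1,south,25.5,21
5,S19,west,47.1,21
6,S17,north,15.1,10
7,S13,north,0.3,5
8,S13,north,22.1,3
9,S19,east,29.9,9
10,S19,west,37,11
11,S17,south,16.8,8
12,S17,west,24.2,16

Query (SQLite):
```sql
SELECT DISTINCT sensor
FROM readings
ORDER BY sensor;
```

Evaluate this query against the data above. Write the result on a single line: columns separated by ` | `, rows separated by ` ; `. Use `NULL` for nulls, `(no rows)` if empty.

S1 ; S13 ; S17 ; S19

Collect distinct sensor values from readings.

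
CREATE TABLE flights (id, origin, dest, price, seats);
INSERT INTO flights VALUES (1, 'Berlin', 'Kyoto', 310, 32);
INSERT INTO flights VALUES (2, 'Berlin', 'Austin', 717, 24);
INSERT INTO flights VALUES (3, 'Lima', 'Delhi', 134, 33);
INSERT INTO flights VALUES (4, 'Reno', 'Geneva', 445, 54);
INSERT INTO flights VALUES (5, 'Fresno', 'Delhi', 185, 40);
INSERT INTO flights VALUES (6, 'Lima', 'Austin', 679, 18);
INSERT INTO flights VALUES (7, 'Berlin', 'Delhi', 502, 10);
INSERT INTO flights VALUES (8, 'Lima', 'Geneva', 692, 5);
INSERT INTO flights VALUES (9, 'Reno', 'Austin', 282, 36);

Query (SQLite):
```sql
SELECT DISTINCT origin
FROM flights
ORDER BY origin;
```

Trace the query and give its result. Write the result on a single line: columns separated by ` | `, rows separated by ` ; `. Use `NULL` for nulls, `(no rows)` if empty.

Collect distinct origin values from flights.

Berlin ; Fresno ; Lima ; Reno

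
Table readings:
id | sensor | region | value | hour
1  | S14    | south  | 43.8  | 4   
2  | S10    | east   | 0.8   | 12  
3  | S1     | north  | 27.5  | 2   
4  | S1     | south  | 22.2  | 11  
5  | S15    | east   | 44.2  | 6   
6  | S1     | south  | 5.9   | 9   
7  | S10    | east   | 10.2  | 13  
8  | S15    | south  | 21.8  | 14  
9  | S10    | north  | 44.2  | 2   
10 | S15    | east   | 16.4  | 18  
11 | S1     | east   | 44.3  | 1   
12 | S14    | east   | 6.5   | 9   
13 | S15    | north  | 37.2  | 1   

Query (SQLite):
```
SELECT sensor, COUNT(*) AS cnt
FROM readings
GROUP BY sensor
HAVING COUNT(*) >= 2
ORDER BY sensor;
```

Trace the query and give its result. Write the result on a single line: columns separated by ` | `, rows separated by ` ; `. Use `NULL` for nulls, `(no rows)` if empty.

Partition readings by sensor; compute COUNT(*) within each group.
HAVING: keep groups with count ≥ 2.
  S1: ids {3, 4, 6, 11} → COUNT(*)=4
  S10: ids {2, 7, 9} → COUNT(*)=3
  S14: ids {1, 12} → COUNT(*)=2
  S15: ids {5, 8, 10, 13} → COUNT(*)=4

S1 | 4 ; S10 | 3 ; S14 | 2 ; S15 | 4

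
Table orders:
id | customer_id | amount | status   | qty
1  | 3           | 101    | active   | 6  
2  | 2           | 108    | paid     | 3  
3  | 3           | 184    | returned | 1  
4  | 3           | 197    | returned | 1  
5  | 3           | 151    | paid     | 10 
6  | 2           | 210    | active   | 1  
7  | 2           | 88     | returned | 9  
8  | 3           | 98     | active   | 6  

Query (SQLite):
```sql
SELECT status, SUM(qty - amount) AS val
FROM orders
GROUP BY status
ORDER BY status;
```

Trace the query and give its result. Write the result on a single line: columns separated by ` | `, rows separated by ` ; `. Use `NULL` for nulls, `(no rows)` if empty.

active | -396 ; paid | -246 ; returned | -458

For each row compute qty - amount.
Group by status; take SUM of the expression per group.
  active: ids {1, 6, 8} → SUM(qty - amount)=-396
  paid: ids {2, 5} → SUM(qty - amount)=-246
  returned: ids {3, 4, 7} → SUM(qty - amount)=-458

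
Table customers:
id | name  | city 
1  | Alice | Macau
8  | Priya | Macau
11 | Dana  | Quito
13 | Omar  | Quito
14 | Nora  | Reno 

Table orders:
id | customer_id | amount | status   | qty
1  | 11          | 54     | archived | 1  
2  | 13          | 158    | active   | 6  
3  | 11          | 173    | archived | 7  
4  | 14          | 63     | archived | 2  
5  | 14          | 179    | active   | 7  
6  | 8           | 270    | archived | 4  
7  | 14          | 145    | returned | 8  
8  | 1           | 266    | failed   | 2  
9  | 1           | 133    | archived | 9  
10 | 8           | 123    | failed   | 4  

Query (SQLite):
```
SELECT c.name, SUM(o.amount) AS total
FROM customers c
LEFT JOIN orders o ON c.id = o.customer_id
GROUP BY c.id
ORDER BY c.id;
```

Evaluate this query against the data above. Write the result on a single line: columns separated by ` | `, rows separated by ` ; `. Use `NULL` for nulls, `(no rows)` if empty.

Alice | 399 ; Priya | 393 ; Dana | 227 ; Omar | 158 ; Nora | 387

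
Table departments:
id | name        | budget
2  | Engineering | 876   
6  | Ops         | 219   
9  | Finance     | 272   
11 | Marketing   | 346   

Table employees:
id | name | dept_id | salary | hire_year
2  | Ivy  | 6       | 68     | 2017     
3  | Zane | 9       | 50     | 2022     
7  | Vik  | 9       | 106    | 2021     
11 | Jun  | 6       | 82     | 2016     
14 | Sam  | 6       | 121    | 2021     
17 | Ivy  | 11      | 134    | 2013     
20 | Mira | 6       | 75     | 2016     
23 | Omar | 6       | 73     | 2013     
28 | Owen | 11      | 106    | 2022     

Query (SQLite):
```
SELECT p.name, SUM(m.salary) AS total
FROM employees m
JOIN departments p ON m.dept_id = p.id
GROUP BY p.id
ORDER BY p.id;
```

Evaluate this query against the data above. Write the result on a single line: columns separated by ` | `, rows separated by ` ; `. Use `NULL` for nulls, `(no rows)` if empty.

Ops | 419 ; Finance | 156 ; Marketing | 240

Join each employees row to its departments via dept_id.
Group joined rows by departments.id; compute SUM(m.salary) per group.
  6: ids {2, 11, 14, 20, 23} → SUM(m.salary)=419
  9: ids {3, 7} → SUM(m.salary)=156
  11: ids {17, 28} → SUM(m.salary)=240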